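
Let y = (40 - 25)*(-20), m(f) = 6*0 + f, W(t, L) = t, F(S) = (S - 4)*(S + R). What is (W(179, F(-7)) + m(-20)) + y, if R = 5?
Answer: -141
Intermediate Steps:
F(S) = (-4 + S)*(5 + S) (F(S) = (S - 4)*(S + 5) = (-4 + S)*(5 + S))
m(f) = f (m(f) = 0 + f = f)
y = -300 (y = 15*(-20) = -300)
(W(179, F(-7)) + m(-20)) + y = (179 - 20) - 300 = 159 - 300 = -141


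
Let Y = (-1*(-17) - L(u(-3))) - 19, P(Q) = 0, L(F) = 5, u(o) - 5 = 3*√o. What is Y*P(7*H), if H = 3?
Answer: 0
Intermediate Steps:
u(o) = 5 + 3*√o
Y = -7 (Y = (-1*(-17) - 1*5) - 19 = (17 - 5) - 19 = 12 - 19 = -7)
Y*P(7*H) = -7*0 = 0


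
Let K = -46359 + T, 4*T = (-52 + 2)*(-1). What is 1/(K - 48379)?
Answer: -2/189451 ≈ -1.0557e-5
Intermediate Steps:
T = 25/2 (T = ((-52 + 2)*(-1))/4 = (-50*(-1))/4 = (¼)*50 = 25/2 ≈ 12.500)
K = -92693/2 (K = -46359 + 25/2 = -92693/2 ≈ -46347.)
1/(K - 48379) = 1/(-92693/2 - 48379) = 1/(-189451/2) = -2/189451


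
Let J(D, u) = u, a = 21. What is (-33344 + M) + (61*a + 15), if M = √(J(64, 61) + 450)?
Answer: -32048 + √511 ≈ -32025.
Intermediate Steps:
M = √511 (M = √(61 + 450) = √511 ≈ 22.605)
(-33344 + M) + (61*a + 15) = (-33344 + √511) + (61*21 + 15) = (-33344 + √511) + (1281 + 15) = (-33344 + √511) + 1296 = -32048 + √511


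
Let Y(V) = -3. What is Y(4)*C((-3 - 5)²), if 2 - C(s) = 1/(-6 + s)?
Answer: -345/58 ≈ -5.9483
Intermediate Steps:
C(s) = 2 - 1/(-6 + s)
Y(4)*C((-3 - 5)²) = -3*(-13 + 2*(-3 - 5)²)/(-6 + (-3 - 5)²) = -3*(-13 + 2*(-8)²)/(-6 + (-8)²) = -3*(-13 + 2*64)/(-6 + 64) = -3*(-13 + 128)/58 = -3*115/58 = -345/58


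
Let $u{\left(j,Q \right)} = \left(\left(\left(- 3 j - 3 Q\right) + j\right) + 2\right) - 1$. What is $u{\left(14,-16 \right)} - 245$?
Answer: $-224$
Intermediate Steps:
$u{\left(j,Q \right)} = 1 - 3 Q - 2 j$ ($u{\left(j,Q \right)} = \left(\left(\left(- 3 Q - 3 j\right) + j\right) + 2\right) - 1 = \left(\left(- 3 Q - 2 j\right) + 2\right) - 1 = \left(2 - 3 Q - 2 j\right) - 1 = 1 - 3 Q - 2 j$)
$u{\left(14,-16 \right)} - 245 = \left(1 - -48 - 28\right) - 245 = \left(1 + 48 - 28\right) - 245 = 21 - 245 = -224$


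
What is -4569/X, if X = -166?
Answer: 4569/166 ≈ 27.524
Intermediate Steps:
-4569/X = -4569/(-166) = -4569*(-1/166) = 4569/166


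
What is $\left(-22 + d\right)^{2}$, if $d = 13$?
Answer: $81$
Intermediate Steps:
$\left(-22 + d\right)^{2} = \left(-22 + 13\right)^{2} = \left(-9\right)^{2} = 81$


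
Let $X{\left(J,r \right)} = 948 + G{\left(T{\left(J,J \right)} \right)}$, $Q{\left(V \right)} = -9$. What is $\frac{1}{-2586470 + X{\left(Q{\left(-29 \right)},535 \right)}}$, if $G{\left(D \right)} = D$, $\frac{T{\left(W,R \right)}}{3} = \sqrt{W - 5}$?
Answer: $- \frac{1292761}{3342462006305} - \frac{3 i \sqrt{14}}{6684924012610} \approx -3.8677 \cdot 10^{-7} - 1.6791 \cdot 10^{-12} i$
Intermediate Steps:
$T{\left(W,R \right)} = 3 \sqrt{-5 + W}$ ($T{\left(W,R \right)} = 3 \sqrt{W - 5} = 3 \sqrt{-5 + W}$)
$X{\left(J,r \right)} = 948 + 3 \sqrt{-5 + J}$
$\frac{1}{-2586470 + X{\left(Q{\left(-29 \right)},535 \right)}} = \frac{1}{-2586470 + \left(948 + 3 \sqrt{-5 - 9}\right)} = \frac{1}{-2586470 + \left(948 + 3 \sqrt{-14}\right)} = \frac{1}{-2586470 + \left(948 + 3 i \sqrt{14}\right)} = \frac{1}{-2585522 + 3 i \sqrt{14}}$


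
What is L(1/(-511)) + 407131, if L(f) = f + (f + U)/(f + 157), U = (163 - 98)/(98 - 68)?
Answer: 100143202174147/245972916 ≈ 4.0713e+5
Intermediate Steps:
U = 13/6 (U = 65/30 = 65*(1/30) = 13/6 ≈ 2.1667)
L(f) = f + (13/6 + f)/(157 + f) (L(f) = f + (f + 13/6)/(f + 157) = f + (13/6 + f)/(157 + f))
L(1/(-511)) + 407131 = (13/6 + (1/(-511))² + 158/(-511))/(157 + 1/(-511)) + 407131 = (13/6 + (-1/511)² + 158*(-1/511))/(157 - 1/511) + 407131 = (13/6 + 1/261121 - 158/511)/(80226/511) + 407131 = (511/80226)*(2910151/1566726) + 407131 = 2910151/245972916 + 407131 = 100143202174147/245972916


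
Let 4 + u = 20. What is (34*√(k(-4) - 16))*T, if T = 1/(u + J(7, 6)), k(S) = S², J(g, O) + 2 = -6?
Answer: 0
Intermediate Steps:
J(g, O) = -8 (J(g, O) = -2 - 6 = -8)
u = 16 (u = -4 + 20 = 16)
T = ⅛ (T = 1/(16 - 8) = 1/8 = ⅛ ≈ 0.12500)
(34*√(k(-4) - 16))*T = (34*√((-4)² - 16))*(⅛) = (34*√(16 - 16))*(⅛) = (34*√0)*(⅛) = (34*0)*(⅛) = 0*(⅛) = 0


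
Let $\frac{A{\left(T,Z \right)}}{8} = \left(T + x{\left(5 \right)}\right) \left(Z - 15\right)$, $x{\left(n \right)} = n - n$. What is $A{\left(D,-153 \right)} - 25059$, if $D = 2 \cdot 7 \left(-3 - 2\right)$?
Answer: $69021$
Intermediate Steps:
$x{\left(n \right)} = 0$
$D = -70$ ($D = 14 \left(-5\right) = -70$)
$A{\left(T,Z \right)} = 8 T \left(-15 + Z\right)$ ($A{\left(T,Z \right)} = 8 \left(T + 0\right) \left(Z - 15\right) = 8 T \left(-15 + Z\right)$)
$A{\left(D,-153 \right)} - 25059 = 8 \left(-70\right) \left(-15 - 153\right) - 25059 = 8 \left(-70\right) \left(-168\right) - 25059 = 94080 - 25059 = 69021$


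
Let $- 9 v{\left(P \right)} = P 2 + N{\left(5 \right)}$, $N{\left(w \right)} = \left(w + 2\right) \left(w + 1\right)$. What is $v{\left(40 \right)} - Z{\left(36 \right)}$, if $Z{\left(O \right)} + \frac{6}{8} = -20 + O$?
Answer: $- \frac{1037}{36} \approx -28.806$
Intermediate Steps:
$Z{\left(O \right)} = - \frac{83}{4} + O$ ($Z{\left(O \right)} = - \frac{3}{4} + \left(-20 + O\right) = - \frac{83}{4} + O$)
$N{\left(w \right)} = \left(1 + w\right) \left(2 + w\right)$ ($N{\left(w \right)} = \left(2 + w\right) \left(1 + w\right) = \left(1 + w\right) \left(2 + w\right)$)
$v{\left(P \right)} = - \frac{14}{3} - \frac{2 P}{9}$ ($v{\left(P \right)} = - \frac{P 2 + \left(2 + 5^{2} + 3 \cdot 5\right)}{9} = - \frac{2 P + \left(2 + 25 + 15\right)}{9} = - \frac{2 P + 42}{9} = - \frac{42 + 2 P}{9} = - \frac{14}{3} - \frac{2 P}{9}$)
$v{\left(40 \right)} - Z{\left(36 \right)} = \left(- \frac{14}{3} - \frac{80}{9}\right) - \left(- \frac{83}{4} + 36\right) = \left(- \frac{14}{3} - \frac{80}{9}\right) - \frac{61}{4} = - \frac{122}{9} - \frac{61}{4} = - \frac{1037}{36}$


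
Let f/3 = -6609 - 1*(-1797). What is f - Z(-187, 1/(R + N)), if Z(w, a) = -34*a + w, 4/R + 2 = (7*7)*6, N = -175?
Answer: -91009604/6387 ≈ -14249.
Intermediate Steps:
f = -14436 (f = 3*(-6609 - 1*(-1797)) = 3*(-6609 + 1797) = 3*(-4812) = -14436)
R = 1/73 (R = 4/(-2 + (7*7)*6) = 4/(-2 + 49*6) = 4/(-2 + 294) = 4/292 = 4*(1/292) = 1/73 ≈ 0.013699)
Z(w, a) = w - 34*a
f - Z(-187, 1/(R + N)) = -14436 - (-187 - 34/(1/73 - 175)) = -14436 - (-187 - 34/(-12774/73)) = -14436 - (-187 - 34*(-73/12774)) = -14436 - (-187 + 1241/6387) = -14436 - 1*(-1193128/6387) = -14436 + 1193128/6387 = -91009604/6387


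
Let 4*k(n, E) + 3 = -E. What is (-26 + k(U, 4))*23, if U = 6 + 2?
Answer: -2553/4 ≈ -638.25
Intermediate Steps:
U = 8
k(n, E) = -¾ - E/4 (k(n, E) = -¾ + (-E)/4 = -¾ - E/4)
(-26 + k(U, 4))*23 = (-26 + (-¾ - ¼*4))*23 = (-26 + (-¾ - 1))*23 = (-26 - 7/4)*23 = -111/4*23 = -2553/4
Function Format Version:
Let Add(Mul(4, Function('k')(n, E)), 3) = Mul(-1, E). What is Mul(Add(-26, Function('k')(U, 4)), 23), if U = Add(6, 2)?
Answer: Rational(-2553, 4) ≈ -638.25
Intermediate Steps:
U = 8
Function('k')(n, E) = Add(Rational(-3, 4), Mul(Rational(-1, 4), E)) (Function('k')(n, E) = Add(Rational(-3, 4), Mul(Rational(1, 4), Mul(-1, E))) = Add(Rational(-3, 4), Mul(Rational(-1, 4), E)))
Mul(Add(-26, Function('k')(U, 4)), 23) = Mul(Add(-26, Add(Rational(-3, 4), Mul(Rational(-1, 4), 4))), 23) = Mul(Add(-26, Add(Rational(-3, 4), -1)), 23) = Mul(Add(-26, Rational(-7, 4)), 23) = Mul(Rational(-111, 4), 23) = Rational(-2553, 4)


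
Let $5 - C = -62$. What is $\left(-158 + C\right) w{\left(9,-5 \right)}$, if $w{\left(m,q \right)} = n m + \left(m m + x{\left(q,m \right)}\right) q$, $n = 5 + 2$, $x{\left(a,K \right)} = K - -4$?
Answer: $37037$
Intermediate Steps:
$x{\left(a,K \right)} = 4 + K$ ($x{\left(a,K \right)} = K + 4 = 4 + K$)
$C = 67$ ($C = 5 - -62 = 5 + 62 = 67$)
$n = 7$
$w{\left(m,q \right)} = 7 m + q \left(4 + m + m^{2}\right)$ ($w{\left(m,q \right)} = 7 m + \left(m m + \left(4 + m\right)\right) q = 7 m + \left(m^{2} + \left(4 + m\right)\right) q = 7 m + \left(4 + m + m^{2}\right) q = 7 m + q \left(4 + m + m^{2}\right)$)
$\left(-158 + C\right) w{\left(9,-5 \right)} = \left(-158 + 67\right) \left(7 \cdot 9 - 5 \cdot 9^{2} - 5 \left(4 + 9\right)\right) = - 91 \left(63 - 405 - 65\right) = \left(-91\right) \left(-407\right) = 37037$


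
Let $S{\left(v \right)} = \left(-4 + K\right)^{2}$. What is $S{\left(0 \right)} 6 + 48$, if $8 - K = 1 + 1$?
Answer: $72$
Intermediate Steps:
$K = 6$ ($K = 8 - \left(1 + 1\right) = 8 - 2 = 6$)
$S{\left(v \right)} = 4$ ($S{\left(v \right)} = \left(-4 + 6\right)^{2} = 2^{2} = 4$)
$S{\left(0 \right)} 6 + 48 = 4 \cdot 6 + 48 = 24 + 48 = 72$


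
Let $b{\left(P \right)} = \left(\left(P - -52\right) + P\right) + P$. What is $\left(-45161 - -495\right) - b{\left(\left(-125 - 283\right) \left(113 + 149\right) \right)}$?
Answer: $275970$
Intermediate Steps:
$b{\left(P \right)} = 52 + 3 P$ ($b{\left(P \right)} = \left(\left(P + 52\right) + P\right) + P = \left(\left(52 + P\right) + P\right) + P = \left(52 + 2 P\right) + P = 52 + 3 P$)
$\left(-45161 - -495\right) - b{\left(\left(-125 - 283\right) \left(113 + 149\right) \right)} = \left(-45161 - -495\right) - \left(52 + 3 \left(-125 - 283\right) \left(113 + 149\right)\right) = \left(-45161 + 495\right) - \left(52 + 3 \left(\left(-408\right) 262\right)\right) = -44666 - \left(52 + 3 \left(-106896\right)\right) = -44666 - \left(52 - 320688\right) = -44666 - -320636 = -44666 + 320636 = 275970$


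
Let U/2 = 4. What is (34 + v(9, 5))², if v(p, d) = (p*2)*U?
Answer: 31684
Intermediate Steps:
U = 8 (U = 2*4 = 8)
v(p, d) = 16*p (v(p, d) = (p*2)*8 = (2*p)*8 = 16*p)
(34 + v(9, 5))² = (34 + 16*9)² = (34 + 144)² = 178² = 31684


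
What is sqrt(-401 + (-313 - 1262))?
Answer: 2*I*sqrt(494) ≈ 44.452*I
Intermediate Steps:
sqrt(-401 + (-313 - 1262)) = sqrt(-401 - 1575) = sqrt(-1976) = 2*I*sqrt(494)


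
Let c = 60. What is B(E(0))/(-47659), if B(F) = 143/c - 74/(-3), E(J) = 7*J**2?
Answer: -541/953180 ≈ -0.00056757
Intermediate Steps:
B(F) = 541/20 (B(F) = 143/60 - 74/(-3) = 143*(1/60) - 74*(-1/3) = 143/60 + 74/3 = 541/20)
B(E(0))/(-47659) = (541/20)/(-47659) = (541/20)*(-1/47659) = -541/953180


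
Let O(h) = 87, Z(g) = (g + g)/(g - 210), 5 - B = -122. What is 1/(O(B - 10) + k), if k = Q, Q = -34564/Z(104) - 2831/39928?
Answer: 519064/9188094737 ≈ 5.6493e-5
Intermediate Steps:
B = 127 (B = 5 - 1*(-122) = 5 + 122 = 127)
Z(g) = 2*g/(-210 + g) (Z(g) = (2*g)/(-210 + g) = 2*g/(-210 + g))
Q = 9142936169/519064 (Q = -34564/(2*104/(-210 + 104)) - 2831/39928 = -34564/(2*104/(-106)) - 2831*1/39928 = -34564/(2*104*(-1/106)) - 2831/39928 = -34564/(-104/53) - 2831/39928 = -34564*(-53/104) - 2831/39928 = 457973/26 - 2831/39928 = 9142936169/519064 ≈ 17614.)
k = 9142936169/519064 ≈ 17614.
1/(O(B - 10) + k) = 1/(87 + 9142936169/519064) = 1/(9188094737/519064) = 519064/9188094737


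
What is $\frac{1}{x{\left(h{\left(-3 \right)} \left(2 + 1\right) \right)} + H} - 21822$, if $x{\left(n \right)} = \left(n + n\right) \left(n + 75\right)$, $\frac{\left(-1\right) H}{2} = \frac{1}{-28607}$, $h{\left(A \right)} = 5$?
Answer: $- \frac{1685507290837}{77238902} \approx -21822.0$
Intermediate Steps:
$H = \frac{2}{28607}$ ($H = - \frac{2}{-28607} = \left(-2\right) \left(- \frac{1}{28607}\right) = \frac{2}{28607} \approx 6.9913 \cdot 10^{-5}$)
$x{\left(n \right)} = 2 n \left(75 + n\right)$
$\frac{1}{x{\left(h{\left(-3 \right)} \left(2 + 1\right) \right)} + H} - 21822 = \frac{1}{2 \cdot 5 \left(2 + 1\right) \left(75 + 5 \left(2 + 1\right)\right) + \frac{2}{28607}} - 21822 = \frac{1}{2 \cdot 5 \cdot 3 \left(75 + 5 \cdot 3\right) + \frac{2}{28607}} - 21822 = \frac{1}{2 \cdot 15 \left(75 + 15\right) + \frac{2}{28607}} - 21822 = \frac{1}{2 \cdot 15 \cdot 90 + \frac{2}{28607}} - 21822 = \frac{1}{2700 + \frac{2}{28607}} - 21822 = \frac{1}{\frac{77238902}{28607}} - 21822 = \frac{28607}{77238902} - 21822 = - \frac{1685507290837}{77238902}$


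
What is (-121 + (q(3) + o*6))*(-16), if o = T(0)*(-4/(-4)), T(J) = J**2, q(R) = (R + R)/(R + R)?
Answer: 1920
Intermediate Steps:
q(R) = 1 (q(R) = (2*R)/((2*R)) = (2*R)*(1/(2*R)) = 1)
o = 0 (o = 0**2*(-4/(-4)) = 0*(-4*(-1/4)) = 0*1 = 0)
(-121 + (q(3) + o*6))*(-16) = (-121 + (1 + 0*6))*(-16) = (-121 + (1 + 0))*(-16) = (-121 + 1)*(-16) = -120*(-16) = 1920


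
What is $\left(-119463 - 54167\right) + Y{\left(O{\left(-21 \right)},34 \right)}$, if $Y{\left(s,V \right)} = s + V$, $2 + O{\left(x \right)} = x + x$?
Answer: $-173640$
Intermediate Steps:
$O{\left(x \right)} = -2 + 2 x$ ($O{\left(x \right)} = -2 + \left(x + x\right) = -2 + 2 x$)
$Y{\left(s,V \right)} = V + s$
$\left(-119463 - 54167\right) + Y{\left(O{\left(-21 \right)},34 \right)} = \left(-119463 - 54167\right) + \left(34 + \left(-2 + 2 \left(-21\right)\right)\right) = -173630 + \left(34 - 44\right) = -173630 - 10 = -173640$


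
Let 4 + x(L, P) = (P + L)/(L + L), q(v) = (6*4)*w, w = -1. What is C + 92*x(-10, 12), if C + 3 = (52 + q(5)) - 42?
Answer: -1971/5 ≈ -394.20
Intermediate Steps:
q(v) = -24 (q(v) = (6*4)*(-1) = 24*(-1) = -24)
x(L, P) = -4 + (L + P)/(2*L) (x(L, P) = -4 + (P + L)/(L + L) = -4 + (L + P)/((2*L)) = -4 + (L + P)*(1/(2*L)) = -4 + (L + P)/(2*L))
C = -17 (C = -3 + ((52 - 24) - 42) = -3 + (28 - 42) = -3 - 14 = -17)
C + 92*x(-10, 12) = -17 + 92*((½)*(12 - 7*(-10))/(-10)) = -17 + 92*((½)*(-⅒)*(12 + 70)) = -17 + 92*((½)*(-⅒)*82) = -17 + 92*(-41/10) = -17 - 1886/5 = -1971/5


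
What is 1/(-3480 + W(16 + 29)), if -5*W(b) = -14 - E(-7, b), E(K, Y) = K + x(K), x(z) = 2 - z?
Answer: -5/17384 ≈ -0.00028762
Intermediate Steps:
E(K, Y) = 2 (E(K, Y) = K + (2 - K) = 2)
W(b) = 16/5 (W(b) = -(-14 - 1*2)/5 = -(-14 - 2)/5 = -1/5*(-16) = 16/5)
1/(-3480 + W(16 + 29)) = 1/(-3480 + 16/5) = 1/(-17384/5) = -5/17384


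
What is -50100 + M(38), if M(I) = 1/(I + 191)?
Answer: -11472899/229 ≈ -50100.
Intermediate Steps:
M(I) = 1/(191 + I)
-50100 + M(38) = -50100 + 1/(191 + 38) = -50100 + 1/229 = -11472899/229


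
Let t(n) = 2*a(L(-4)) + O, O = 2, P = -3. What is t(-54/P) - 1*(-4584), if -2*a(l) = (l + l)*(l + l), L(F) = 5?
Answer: 4486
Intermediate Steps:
a(l) = -2*l**2 (a(l) = -(l + l)*(l + l)/2 = -2*l*2*l/2 = -2*l**2)
t(n) = -98 (t(n) = 2*(-2*5**2) + 2 = 2*(-2*25) + 2 = 2*(-50) + 2 = -100 + 2 = -98)
t(-54/P) - 1*(-4584) = -98 - 1*(-4584) = -98 + 4584 = 4486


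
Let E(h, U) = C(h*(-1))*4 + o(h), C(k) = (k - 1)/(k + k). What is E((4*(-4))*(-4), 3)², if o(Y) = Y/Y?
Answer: 9409/1024 ≈ 9.1885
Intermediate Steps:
o(Y) = 1
C(k) = (-1 + k)/(2*k) (C(k) = (-1 + k)/((2*k)) = (-1 + k)*(1/(2*k)) = (-1 + k)/(2*k))
E(h, U) = 1 - 2*(-1 - h)/h (E(h, U) = ((-1 + h*(-1))/(2*((h*(-1)))))*4 + 1 = ((-1 - h)/(2*((-h))))*4 + 1 = ((-1/h)*(-1 - h)/2)*4 + 1 = -(-1 - h)/(2*h)*4 + 1 = -2*(-1 - h)/h + 1 = 1 - 2*(-1 - h)/h)
E((4*(-4))*(-4), 3)² = (3 + 2/(((4*(-4))*(-4))))² = (3 + 2/((-16*(-4))))² = (3 + 2/64)² = (3 + 2*(1/64))² = (3 + 1/32)² = (97/32)² = 9409/1024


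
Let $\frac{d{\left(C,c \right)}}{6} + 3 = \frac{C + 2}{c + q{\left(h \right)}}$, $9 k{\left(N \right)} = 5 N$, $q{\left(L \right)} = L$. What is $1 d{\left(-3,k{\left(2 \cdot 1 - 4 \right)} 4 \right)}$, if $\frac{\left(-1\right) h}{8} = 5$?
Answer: $- \frac{3573}{200} \approx -17.865$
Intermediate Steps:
$h = -40$ ($h = \left(-8\right) 5 = -40$)
$k{\left(N \right)} = \frac{5 N}{9}$
$d{\left(C,c \right)} = -18 + \frac{6 \left(2 + C\right)}{-40 + c}$ ($d{\left(C,c \right)} = -18 + 6 \frac{C + 2}{c - 40} = -18 + 6 \frac{2 + C}{-40 + c} = -18 + \frac{6 \left(2 + C\right)}{-40 + c}$)
$1 d{\left(-3,k{\left(2 \cdot 1 - 4 \right)} 4 \right)} = 1 \frac{6 \left(122 - 3 - 3 \frac{5 \left(2 \cdot 1 - 4\right)}{9} \cdot 4\right)}{-40 + \frac{5 \left(2 \cdot 1 - 4\right)}{9} \cdot 4} = 1 \frac{6 \left(122 - 3 - 3 \frac{5 \left(2 - 4\right)}{9} \cdot 4\right)}{-40 + \frac{5 \left(2 - 4\right)}{9} \cdot 4} = 1 \frac{6 \left(122 - 3 - 3 \cdot \frac{5}{9} \left(-2\right) 4\right)}{-40 + \frac{5}{9} \left(-2\right) 4} = 1 \frac{6 \left(122 - 3 - 3 \left(\left(- \frac{10}{9}\right) 4\right)\right)}{-40 - \frac{40}{9}} = 1 \frac{6 \left(122 - 3 - - \frac{40}{3}\right)}{-40 - \frac{40}{9}} = 1 \frac{6 \left(122 - 3 + \frac{40}{3}\right)}{- \frac{400}{9}} = 1 \cdot 6 \left(- \frac{9}{400}\right) \frac{397}{3} = 1 \left(- \frac{3573}{200}\right) = - \frac{3573}{200}$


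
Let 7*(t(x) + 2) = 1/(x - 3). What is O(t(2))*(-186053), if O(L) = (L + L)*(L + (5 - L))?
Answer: 3986850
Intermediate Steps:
t(x) = -2 + 1/(7*(-3 + x)) (t(x) = -2 + 1/(7*(x - 3)) = -2 + 1/(7*(-3 + x)))
O(L) = 10*L (O(L) = (2*L)*5 = 10*L)
O(t(2))*(-186053) = (10*((43 - 14*2)/(7*(-3 + 2))))*(-186053) = (10*((1/7)*(43 - 28)/(-1)))*(-186053) = (10*((1/7)*(-1)*15))*(-186053) = (10*(-15/7))*(-186053) = -150/7*(-186053) = 3986850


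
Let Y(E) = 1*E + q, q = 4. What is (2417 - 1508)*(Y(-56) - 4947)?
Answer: -4544091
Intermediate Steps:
Y(E) = 4 + E (Y(E) = 1*E + 4 = E + 4 = 4 + E)
(2417 - 1508)*(Y(-56) - 4947) = (2417 - 1508)*((4 - 56) - 4947) = 909*(-52 - 4947) = 909*(-4999) = -4544091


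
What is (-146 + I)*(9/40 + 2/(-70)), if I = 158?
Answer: 33/14 ≈ 2.3571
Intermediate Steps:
(-146 + I)*(9/40 + 2/(-70)) = (-146 + 158)*(9/40 + 2/(-70)) = 12*(9*(1/40) + 2*(-1/70)) = 12*(9/40 - 1/35) = 12*(11/56) = 33/14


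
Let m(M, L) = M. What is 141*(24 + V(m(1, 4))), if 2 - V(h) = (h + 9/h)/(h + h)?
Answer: 2961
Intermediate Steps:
V(h) = 2 - (h + 9/h)/(2*h) (V(h) = 2 - (h + 9/h)/(h + h) = 2 - (h + 9/h)/(2*h))
141*(24 + V(m(1, 4))) = 141*(24 + (3/2 - 9/2/1²)) = 141*(24 + (3/2 - 9/2*1)) = 141*(24 + (3/2 - 9/2)) = 141*(24 - 3) = 141*21 = 2961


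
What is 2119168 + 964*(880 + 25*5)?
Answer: 3087988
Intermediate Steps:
2119168 + 964*(880 + 25*5) = 2119168 + 964*(880 + 125) = 2119168 + 964*1005 = 2119168 + 968820 = 3087988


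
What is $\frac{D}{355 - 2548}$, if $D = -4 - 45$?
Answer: $\frac{49}{2193} \approx 0.022344$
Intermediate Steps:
$D = -49$ ($D = -4 - 45 = -49$)
$\frac{D}{355 - 2548} = - \frac{49}{355 - 2548} = - \frac{49}{-2193} = \left(-49\right) \left(- \frac{1}{2193}\right) = \frac{49}{2193}$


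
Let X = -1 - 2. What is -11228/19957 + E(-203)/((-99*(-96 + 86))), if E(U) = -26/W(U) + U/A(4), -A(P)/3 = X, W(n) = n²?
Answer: -612794692271/1046807913690 ≈ -0.58539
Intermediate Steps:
X = -3
A(P) = 9 (A(P) = -3*(-3) = 9)
E(U) = -26/U² + U/9
-11228/19957 + E(-203)/((-99*(-96 + 86))) = -11228/19957 + (-26/(-203)² + (⅑)*(-203))/((-99*(-96 + 86))) = -11228*1/19957 + (-26*1/41209 - 203/9)/((-99*(-10))) = -1604/2851 + (-26/41209 - 203/9)/990 = -1604/2851 - 8365661/370881*1/990 = -1604/2851 - 8365661/367172190 = -612794692271/1046807913690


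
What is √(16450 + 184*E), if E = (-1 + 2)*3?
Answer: √17002 ≈ 130.39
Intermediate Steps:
E = 3 (E = 1*3 = 3)
√(16450 + 184*E) = √(16450 + 184*3) = √(16450 + 552) = √17002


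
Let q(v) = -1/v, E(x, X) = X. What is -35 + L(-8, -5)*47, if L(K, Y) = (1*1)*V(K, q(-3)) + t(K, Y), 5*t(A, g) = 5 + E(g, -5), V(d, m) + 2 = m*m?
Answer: -1114/9 ≈ -123.78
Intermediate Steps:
V(d, m) = -2 + m**2 (V(d, m) = -2 + m*m = -2 + m**2)
t(A, g) = 0 (t(A, g) = (5 - 5)/5 = (1/5)*0 = 0)
L(K, Y) = -17/9 (L(K, Y) = (1*1)*(-2 + (-1/(-3))**2) + 0 = 1*(-2 + (-1*(-1/3))**2) + 0 = 1*(-2 + (1/3)**2) + 0 = 1*(-2 + 1/9) + 0 = 1*(-17/9) + 0 = -17/9 + 0 = -17/9)
-35 + L(-8, -5)*47 = -35 - 17/9*47 = -35 - 799/9 = -1114/9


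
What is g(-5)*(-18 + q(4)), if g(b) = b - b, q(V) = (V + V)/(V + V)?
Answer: 0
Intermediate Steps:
q(V) = 1 (q(V) = (2*V)/((2*V)) = (2*V)*(1/(2*V)) = 1)
g(b) = 0
g(-5)*(-18 + q(4)) = 0*(-18 + 1) = 0*(-17) = 0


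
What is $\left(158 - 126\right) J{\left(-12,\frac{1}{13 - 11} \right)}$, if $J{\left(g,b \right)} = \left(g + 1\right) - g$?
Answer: $32$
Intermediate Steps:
$J{\left(g,b \right)} = 1$ ($J{\left(g,b \right)} = \left(1 + g\right) - g = 1$)
$\left(158 - 126\right) J{\left(-12,\frac{1}{13 - 11} \right)} = \left(158 - 126\right) 1 = 32 \cdot 1 = 32$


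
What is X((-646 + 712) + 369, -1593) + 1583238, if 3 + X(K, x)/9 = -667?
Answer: 1577208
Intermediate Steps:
X(K, x) = -6030 (X(K, x) = -27 + 9*(-667) = -27 - 6003 = -6030)
X((-646 + 712) + 369, -1593) + 1583238 = -6030 + 1583238 = 1577208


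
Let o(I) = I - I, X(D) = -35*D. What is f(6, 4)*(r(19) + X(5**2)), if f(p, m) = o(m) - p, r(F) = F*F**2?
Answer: -35904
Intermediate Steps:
r(F) = F**3
o(I) = 0
f(p, m) = -p (f(p, m) = 0 - p = -p)
f(6, 4)*(r(19) + X(5**2)) = (-1*6)*(19**3 - 35*5**2) = -6*(6859 - 35*25) = -6*(6859 - 875) = -6*5984 = -35904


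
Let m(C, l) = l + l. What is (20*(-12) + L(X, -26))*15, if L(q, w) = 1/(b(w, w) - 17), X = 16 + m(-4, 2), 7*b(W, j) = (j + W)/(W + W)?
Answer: -424905/118 ≈ -3600.9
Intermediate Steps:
m(C, l) = 2*l
b(W, j) = (W + j)/(14*W) (b(W, j) = ((j + W)/(W + W))/7 = ((W + j)/((2*W)))/7 = ((W + j)*(1/(2*W)))/7 = ((W + j)/(2*W))/7 = (W + j)/(14*W))
X = 20 (X = 16 + 2*2 = 16 + 4 = 20)
L(q, w) = -7/118 (L(q, w) = 1/((w + w)/(14*w) - 17) = 1/((2*w)/(14*w) - 17) = 1/(⅐ - 17) = 1/(-118/7) = -7/118)
(20*(-12) + L(X, -26))*15 = (20*(-12) - 7/118)*15 = (-240 - 7/118)*15 = -28327/118*15 = -424905/118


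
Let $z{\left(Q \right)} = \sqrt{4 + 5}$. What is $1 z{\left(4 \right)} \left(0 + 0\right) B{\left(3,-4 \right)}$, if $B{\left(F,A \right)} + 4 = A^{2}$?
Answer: $0$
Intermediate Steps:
$z{\left(Q \right)} = 3$ ($z{\left(Q \right)} = \sqrt{9} = 3$)
$B{\left(F,A \right)} = -4 + A^{2}$
$1 z{\left(4 \right)} \left(0 + 0\right) B{\left(3,-4 \right)} = 1 \cdot 3 \left(0 + 0\right) \left(-4 + \left(-4\right)^{2}\right) = 3 \cdot 0 \left(-4 + 16\right) = 0 \cdot 12 = 0$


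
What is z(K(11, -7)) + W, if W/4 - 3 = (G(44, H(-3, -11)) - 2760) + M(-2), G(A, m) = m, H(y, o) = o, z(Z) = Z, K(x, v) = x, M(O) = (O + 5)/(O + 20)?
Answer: -33181/3 ≈ -11060.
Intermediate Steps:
M(O) = (5 + O)/(20 + O)
W = -33214/3 (W = 12 + 4*((-11 - 2760) + (5 - 2)/(20 - 2)) = 12 + 4*(-2771 + 3/18) = 12 + 4*(-2771 + (1/18)*3) = 12 + 4*(-2771 + 1/6) = 12 + 4*(-16625/6) = 12 - 33250/3 = -33214/3 ≈ -11071.)
z(K(11, -7)) + W = 11 - 33214/3 = -33181/3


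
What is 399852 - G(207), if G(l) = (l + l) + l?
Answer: 399231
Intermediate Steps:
G(l) = 3*l (G(l) = 2*l + l = 3*l)
399852 - G(207) = 399852 - 3*207 = 399852 - 1*621 = 399852 - 621 = 399231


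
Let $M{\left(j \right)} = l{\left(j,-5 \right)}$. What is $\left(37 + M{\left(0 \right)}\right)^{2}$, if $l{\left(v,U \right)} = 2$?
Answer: $1521$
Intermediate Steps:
$M{\left(j \right)} = 2$
$\left(37 + M{\left(0 \right)}\right)^{2} = \left(37 + 2\right)^{2} = 39^{2} = 1521$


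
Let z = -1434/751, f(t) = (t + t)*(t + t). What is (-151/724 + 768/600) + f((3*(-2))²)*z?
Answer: -134538229457/13593100 ≈ -9897.5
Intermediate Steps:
f(t) = 4*t² (f(t) = (2*t)*(2*t) = 4*t²)
z = -1434/751 (z = -1434*1/751 = -1434/751 ≈ -1.9095)
(-151/724 + 768/600) + f((3*(-2))²)*z = (-151/724 + 768/600) + (4*((3*(-2))²)²)*(-1434/751) = (-151*1/724 + 768*(1/600)) + (4*((-6)²)²)*(-1434/751) = (-151/724 + 32/25) + (4*36²)*(-1434/751) = 19393/18100 + (4*1296)*(-1434/751) = 19393/18100 + 5184*(-1434/751) = 19393/18100 - 7433856/751 = -134538229457/13593100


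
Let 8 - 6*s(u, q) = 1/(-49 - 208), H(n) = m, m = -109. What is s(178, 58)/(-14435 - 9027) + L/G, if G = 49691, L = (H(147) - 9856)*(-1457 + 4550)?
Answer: -1115081644809367/1797741073164 ≈ -620.27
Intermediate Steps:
H(n) = -109
L = -30821745 (L = (-109 - 9856)*(-1457 + 4550) = -9965*3093 = -30821745)
s(u, q) = 2057/1542 (s(u, q) = 4/3 - 1/(6*(-49 - 208)) = 4/3 - ⅙/(-257) = 4/3 - ⅙*(-1/257) = 4/3 + 1/1542 = 2057/1542)
s(178, 58)/(-14435 - 9027) + L/G = 2057/(1542*(-14435 - 9027)) - 30821745/49691 = (2057/1542)/(-23462) - 30821745*1/49691 = (2057/1542)*(-1/23462) - 30821745/49691 = -2057/36178404 - 30821745/49691 = -1115081644809367/1797741073164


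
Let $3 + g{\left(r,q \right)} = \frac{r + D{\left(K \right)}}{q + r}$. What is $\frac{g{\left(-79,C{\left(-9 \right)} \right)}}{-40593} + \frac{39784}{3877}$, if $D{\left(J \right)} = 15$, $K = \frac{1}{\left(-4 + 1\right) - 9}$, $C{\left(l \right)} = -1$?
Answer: $\frac{8074802207}{786895305} \approx 10.262$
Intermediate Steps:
$K = - \frac{1}{12}$ ($K = \frac{1}{-3 - 9} = \frac{1}{-12} = - \frac{1}{12} \approx -0.083333$)
$g{\left(r,q \right)} = -3 + \frac{15 + r}{q + r}$ ($g{\left(r,q \right)} = -3 + \frac{r + 15}{q + r} = -3 + \frac{15 + r}{q + r}$)
$\frac{g{\left(-79,C{\left(-9 \right)} \right)}}{-40593} + \frac{39784}{3877} = \frac{\frac{1}{-1 - 79} \left(15 - -3 - -158\right)}{-40593} + \frac{39784}{3877} = \frac{15 + 3 + 158}{-80} \left(- \frac{1}{40593}\right) + 39784 \cdot \frac{1}{3877} = \left(- \frac{1}{80}\right) 176 \left(- \frac{1}{40593}\right) + \frac{39784}{3877} = \left(- \frac{11}{5}\right) \left(- \frac{1}{40593}\right) + \frac{39784}{3877} = \frac{11}{202965} + \frac{39784}{3877} = \frac{8074802207}{786895305}$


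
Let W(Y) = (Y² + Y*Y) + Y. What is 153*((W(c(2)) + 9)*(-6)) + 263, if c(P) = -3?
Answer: -21769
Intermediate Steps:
W(Y) = Y + 2*Y² (W(Y) = (Y² + Y²) + Y = 2*Y² + Y = Y + 2*Y²)
153*((W(c(2)) + 9)*(-6)) + 263 = 153*((-3*(1 + 2*(-3)) + 9)*(-6)) + 263 = 153*((-3*(1 - 6) + 9)*(-6)) + 263 = 153*((-3*(-5) + 9)*(-6)) + 263 = 153*((15 + 9)*(-6)) + 263 = 153*(24*(-6)) + 263 = 153*(-144) + 263 = -22032 + 263 = -21769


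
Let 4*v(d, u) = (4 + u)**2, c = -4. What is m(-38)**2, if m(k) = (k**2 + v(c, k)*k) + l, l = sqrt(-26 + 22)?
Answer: 90973440 - 38152*I ≈ 9.0973e+7 - 38152.0*I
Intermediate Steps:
v(d, u) = (4 + u)**2/4
l = 2*I (l = sqrt(-4) = 2*I ≈ 2.0*I)
m(k) = k**2 + 2*I + k*(4 + k)**2/4 (m(k) = (k**2 + ((4 + k)**2/4)*k) + 2*I = (k**2 + k*(4 + k)**2/4) + 2*I = k**2 + 2*I + k*(4 + k)**2/4)
m(-38)**2 = ((-38)**2 + 2*I + (1/4)*(-38)*(4 - 38)**2)**2 = (1444 + 2*I + (1/4)*(-38)*(-34)**2)**2 = (1444 + 2*I + (1/4)*(-38)*1156)**2 = (1444 + 2*I - 10982)**2 = (-9538 + 2*I)**2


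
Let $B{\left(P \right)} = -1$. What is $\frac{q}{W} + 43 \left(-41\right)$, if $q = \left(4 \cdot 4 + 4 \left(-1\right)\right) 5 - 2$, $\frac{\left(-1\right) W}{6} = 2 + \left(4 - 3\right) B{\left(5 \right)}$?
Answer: $- \frac{5318}{3} \approx -1772.7$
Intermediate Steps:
$W = -6$ ($W = - 6 \left(2 + \left(4 - 3\right) \left(-1\right)\right) = - 6 \left(2 + 1 \left(-1\right)\right) = - 6 \left(2 - 1\right) = \left(-6\right) 1 = -6$)
$q = 58$ ($q = \left(16 - 4\right) 5 - 2 = 12 \cdot 5 - 2 = 60 - 2 = 58$)
$\frac{q}{W} + 43 \left(-41\right) = \frac{58}{-6} + 43 \left(-41\right) = 58 \left(- \frac{1}{6}\right) - 1763 = - \frac{29}{3} - 1763 = - \frac{5318}{3}$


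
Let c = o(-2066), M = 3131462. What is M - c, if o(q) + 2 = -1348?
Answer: 3132812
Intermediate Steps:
o(q) = -1350 (o(q) = -2 - 1348 = -1350)
c = -1350
M - c = 3131462 - 1*(-1350) = 3131462 + 1350 = 3132812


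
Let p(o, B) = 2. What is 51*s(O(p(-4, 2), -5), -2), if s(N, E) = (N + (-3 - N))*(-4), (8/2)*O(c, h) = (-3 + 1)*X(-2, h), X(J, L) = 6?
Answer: 612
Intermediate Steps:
O(c, h) = -3 (O(c, h) = ((-3 + 1)*6)/4 = (-2*6)/4 = (1/4)*(-12) = -3)
s(N, E) = 12 (s(N, E) = -3*(-4) = 12)
51*s(O(p(-4, 2), -5), -2) = 51*12 = 612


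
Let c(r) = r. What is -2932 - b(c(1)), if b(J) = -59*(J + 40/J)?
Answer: -513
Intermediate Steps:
b(J) = -2360/J - 59*J
-2932 - b(c(1)) = -2932 - (-2360/1 - 59*1) = -2932 - (-2360*1 - 59) = -2932 - (-2360 - 59) = -2932 - 1*(-2419) = -2932 + 2419 = -513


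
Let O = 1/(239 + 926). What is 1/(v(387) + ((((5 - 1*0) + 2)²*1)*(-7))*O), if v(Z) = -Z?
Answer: -1165/451198 ≈ -0.0025820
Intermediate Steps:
O = 1/1165 ≈ 0.00085837
1/(v(387) + ((((5 - 1*0) + 2)²*1)*(-7))*O) = 1/(-1*387 + ((((5 - 1*0) + 2)²*1)*(-7))*(1/1165)) = 1/(-387 + ((((5 + 0) + 2)²*1)*(-7))*(1/1165)) = 1/(-387 + (((5 + 2)²*1)*(-7))*(1/1165)) = 1/(-387 + ((7²*1)*(-7))*(1/1165)) = 1/(-387 + ((49*1)*(-7))*(1/1165)) = 1/(-387 + (49*(-7))*(1/1165)) = 1/(-387 - 343*1/1165) = 1/(-387 - 343/1165) = 1/(-451198/1165) = -1165/451198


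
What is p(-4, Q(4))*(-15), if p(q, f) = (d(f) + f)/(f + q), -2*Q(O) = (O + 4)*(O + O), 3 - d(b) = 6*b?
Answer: 815/12 ≈ 67.917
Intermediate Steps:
d(b) = 3 - 6*b
Q(O) = -O*(4 + O) (Q(O) = -(O + 4)*(O + O)/2 = -(4 + O)*2*O/2 = -O*(4 + O))
p(q, f) = (3 - 5*f)/(f + q) (p(q, f) = ((3 - 6*f) + f)/(f + q) = (3 - 5*f)/(f + q))
p(-4, Q(4))*(-15) = ((3 - (-5)*4*(4 + 4))/(-1*4*(4 + 4) - 4))*(-15) = ((3 - (-5)*4*8)/(-1*4*8 - 4))*(-15) = ((3 - 5*(-32))/(-32 - 4))*(-15) = ((3 + 160)/(-36))*(-15) = -1/36*163*(-15) = -163/36*(-15) = 815/12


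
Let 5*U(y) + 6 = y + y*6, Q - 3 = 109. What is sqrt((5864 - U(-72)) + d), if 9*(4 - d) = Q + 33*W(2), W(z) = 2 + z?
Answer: sqrt(53486)/3 ≈ 77.090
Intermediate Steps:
Q = 112 (Q = 3 + 109 = 112)
U(y) = -6/5 + 7*y/5 (U(y) = -6/5 + (y + y*6)/5 = -6/5 + (y + 6*y)/5 = -6/5 + (7*y)/5 = -6/5 + 7*y/5)
d = -208/9 (d = 4 - (112 + 33*(2 + 2))/9 = 4 - (112 + 33*4)/9 = 4 - (112 + 132)/9 = 4 - 1/9*244 = 4 - 244/9 = -208/9 ≈ -23.111)
sqrt((5864 - U(-72)) + d) = sqrt((5864 - (-6/5 + (7/5)*(-72))) - 208/9) = sqrt((5864 - (-6/5 - 504/5)) - 208/9) = sqrt((5864 - 1*(-102)) - 208/9) = sqrt((5864 + 102) - 208/9) = sqrt(5966 - 208/9) = sqrt(53486/9) = sqrt(53486)/3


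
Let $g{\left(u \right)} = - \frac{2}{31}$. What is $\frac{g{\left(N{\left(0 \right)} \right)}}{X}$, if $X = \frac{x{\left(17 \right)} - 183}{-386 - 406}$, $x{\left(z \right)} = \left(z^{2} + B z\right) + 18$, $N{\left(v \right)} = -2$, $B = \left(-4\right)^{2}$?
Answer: $\frac{4}{31} \approx 0.12903$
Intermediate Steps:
$B = 16$
$x{\left(z \right)} = 18 + z^{2} + 16 z$ ($x{\left(z \right)} = \left(z^{2} + 16 z\right) + 18 = 18 + z^{2} + 16 z$)
$g{\left(u \right)} = - \frac{2}{31}$ ($g{\left(u \right)} = \left(-2\right) \frac{1}{31} = - \frac{2}{31}$)
$X = - \frac{1}{2}$ ($X = \frac{\left(18 + 17^{2} + 16 \cdot 17\right) - 183}{-386 - 406} = \frac{\left(18 + 289 + 272\right) - 183}{-792} = \left(579 - 183\right) \left(- \frac{1}{792}\right) = 396 \left(- \frac{1}{792}\right) = - \frac{1}{2} \approx -0.5$)
$\frac{g{\left(N{\left(0 \right)} \right)}}{X} = - \frac{2}{31 \left(- \frac{1}{2}\right)} = \left(- \frac{2}{31}\right) \left(-2\right) = \frac{4}{31}$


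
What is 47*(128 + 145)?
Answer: 12831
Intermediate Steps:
47*(128 + 145) = 47*273 = 12831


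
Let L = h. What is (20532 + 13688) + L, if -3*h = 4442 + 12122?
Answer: 86096/3 ≈ 28699.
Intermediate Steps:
h = -16564/3 (h = -(4442 + 12122)/3 = -⅓*16564 = -16564/3 ≈ -5521.3)
L = -16564/3 ≈ -5521.3
(20532 + 13688) + L = (20532 + 13688) - 16564/3 = 34220 - 16564/3 = 86096/3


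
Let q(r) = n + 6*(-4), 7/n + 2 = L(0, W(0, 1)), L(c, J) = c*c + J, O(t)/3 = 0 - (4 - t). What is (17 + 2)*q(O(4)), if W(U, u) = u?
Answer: -589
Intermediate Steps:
O(t) = -12 + 3*t (O(t) = 3*(0 - (4 - t)) = 3*(0 + (-4 + t)) = 3*(-4 + t) = -12 + 3*t)
L(c, J) = J + c² (L(c, J) = c² + J = J + c²)
n = -7 (n = 7/(-2 + (1 + 0²)) = 7/(-2 + (1 + 0)) = 7/(-2 + 1) = 7/(-1) = 7*(-1) = -7)
q(r) = -31 (q(r) = -7 + 6*(-4) = -7 - 24 = -31)
(17 + 2)*q(O(4)) = (17 + 2)*(-31) = 19*(-31) = -589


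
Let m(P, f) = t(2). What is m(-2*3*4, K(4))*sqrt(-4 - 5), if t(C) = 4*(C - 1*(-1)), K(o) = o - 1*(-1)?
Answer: 36*I ≈ 36.0*I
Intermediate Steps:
K(o) = 1 + o (K(o) = o + 1 = 1 + o)
t(C) = 4 + 4*C (t(C) = 4*(C + 1) = 4*(1 + C) = 4 + 4*C)
m(P, f) = 12 (m(P, f) = 4 + 4*2 = 4 + 8 = 12)
m(-2*3*4, K(4))*sqrt(-4 - 5) = 12*sqrt(-4 - 5) = 12*sqrt(-9) = 12*(3*I) = 36*I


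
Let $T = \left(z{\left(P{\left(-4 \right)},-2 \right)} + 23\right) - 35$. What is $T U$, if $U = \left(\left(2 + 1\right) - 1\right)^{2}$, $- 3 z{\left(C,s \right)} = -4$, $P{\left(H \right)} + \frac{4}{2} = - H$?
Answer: $- \frac{128}{3} \approx -42.667$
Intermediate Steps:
$P{\left(H \right)} = -2 - H$
$z{\left(C,s \right)} = \frac{4}{3}$ ($z{\left(C,s \right)} = \left(- \frac{1}{3}\right) \left(-4\right) = \frac{4}{3}$)
$U = 4$ ($U = \left(3 - 1\right)^{2} = 2^{2} = 4$)
$T = - \frac{32}{3}$ ($T = \left(\frac{4}{3} + 23\right) - 35 = \frac{73}{3} - 35 = - \frac{32}{3} \approx -10.667$)
$T U = \left(- \frac{32}{3}\right) 4 = - \frac{128}{3}$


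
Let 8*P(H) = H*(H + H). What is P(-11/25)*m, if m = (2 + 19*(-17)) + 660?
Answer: 41019/2500 ≈ 16.408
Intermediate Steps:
P(H) = H²/4 (P(H) = (H*(H + H))/8 = (H*(2*H))/8 = (2*H²)/8 = H²/4)
m = 339 (m = (2 - 323) + 660 = -321 + 660 = 339)
P(-11/25)*m = ((-11/25)²/4)*339 = ((¼)*(121/625))*339 = (121/2500)*339 = 41019/2500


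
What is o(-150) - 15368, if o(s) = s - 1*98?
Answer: -15616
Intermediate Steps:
o(s) = -98 + s (o(s) = s - 98 = -98 + s)
o(-150) - 15368 = (-98 - 150) - 15368 = -248 - 15368 = -15616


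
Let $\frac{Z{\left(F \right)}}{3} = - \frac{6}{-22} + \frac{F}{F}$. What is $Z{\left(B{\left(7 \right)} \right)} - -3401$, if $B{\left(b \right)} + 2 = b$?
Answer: $\frac{37453}{11} \approx 3404.8$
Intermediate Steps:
$B{\left(b \right)} = -2 + b$
$Z{\left(F \right)} = \frac{42}{11}$ ($Z{\left(F \right)} = 3 \left(- \frac{6}{-22} + \frac{F}{F}\right) = 3 \left(\left(-6\right) \left(- \frac{1}{22}\right) + 1\right) = 3 \left(\frac{3}{11} + 1\right) = 3 \cdot \frac{14}{11} = \frac{42}{11}$)
$Z{\left(B{\left(7 \right)} \right)} - -3401 = \frac{42}{11} - -3401 = \frac{42}{11} + 3401 = \frac{37453}{11}$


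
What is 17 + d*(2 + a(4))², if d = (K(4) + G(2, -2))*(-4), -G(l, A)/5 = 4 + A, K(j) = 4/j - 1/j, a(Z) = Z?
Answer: 1349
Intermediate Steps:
K(j) = 3/j
G(l, A) = -20 - 5*A (G(l, A) = -5*(4 + A) = -20 - 5*A)
d = 37 (d = (3/4 + (-20 - 5*(-2)))*(-4) = (3*(¼) + (-20 + 10))*(-4) = (¾ - 10)*(-4) = -37/4*(-4) = 37)
17 + d*(2 + a(4))² = 17 + 37*(2 + 4)² = 17 + 37*6² = 17 + 37*36 = 17 + 1332 = 1349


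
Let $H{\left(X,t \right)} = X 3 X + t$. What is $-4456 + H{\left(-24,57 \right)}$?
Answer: $-2671$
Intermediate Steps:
$H{\left(X,t \right)} = t + 3 X^{2}$ ($H{\left(X,t \right)} = 3 X X + t = 3 X^{2} + t = t + 3 X^{2}$)
$-4456 + H{\left(-24,57 \right)} = -4456 + \left(57 + 3 \left(-24\right)^{2}\right) = -4456 + \left(57 + 3 \cdot 576\right) = -4456 + \left(57 + 1728\right) = -4456 + 1785 = -2671$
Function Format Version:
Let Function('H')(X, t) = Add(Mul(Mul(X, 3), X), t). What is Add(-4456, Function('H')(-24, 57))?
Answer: -2671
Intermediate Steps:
Function('H')(X, t) = Add(t, Mul(3, Pow(X, 2))) (Function('H')(X, t) = Add(Mul(Mul(3, X), X), t) = Add(Mul(3, Pow(X, 2)), t) = Add(t, Mul(3, Pow(X, 2))))
Add(-4456, Function('H')(-24, 57)) = Add(-4456, Add(57, Mul(3, Pow(-24, 2)))) = Add(-4456, Add(57, Mul(3, 576))) = Add(-4456, Add(57, 1728)) = Add(-4456, 1785) = -2671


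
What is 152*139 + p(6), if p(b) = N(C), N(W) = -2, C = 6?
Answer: 21126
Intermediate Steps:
p(b) = -2
152*139 + p(6) = 152*139 - 2 = 21128 - 2 = 21126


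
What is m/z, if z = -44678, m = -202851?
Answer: 202851/44678 ≈ 4.5403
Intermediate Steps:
m/z = -202851/(-44678) = -202851*(-1/44678) = 202851/44678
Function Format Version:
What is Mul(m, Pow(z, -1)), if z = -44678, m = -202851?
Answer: Rational(202851, 44678) ≈ 4.5403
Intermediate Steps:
Mul(m, Pow(z, -1)) = Mul(-202851, Pow(-44678, -1)) = Mul(-202851, Rational(-1, 44678)) = Rational(202851, 44678)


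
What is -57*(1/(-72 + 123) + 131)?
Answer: -126958/17 ≈ -7468.1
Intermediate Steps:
-57*(1/(-72 + 123) + 131) = -57*(1/51 + 131) = -57*6682/51 = -126958/17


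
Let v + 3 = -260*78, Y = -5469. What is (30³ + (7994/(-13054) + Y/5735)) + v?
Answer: 251374442407/37432345 ≈ 6715.4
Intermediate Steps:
v = -20283 (v = -3 - 260*78 = -3 - 20280 = -20283)
(30³ + (7994/(-13054) + Y/5735)) + v = (30³ + (7994/(-13054) - 5469/5735)) - 20283 = (27000 + (7994*(-1/13054) - 5469*1/5735)) - 20283 = (27000 + (-3997/6527 - 5469/5735)) - 20283 = (27000 - 58618958/37432345) - 20283 = 1010614696042/37432345 - 20283 = 251374442407/37432345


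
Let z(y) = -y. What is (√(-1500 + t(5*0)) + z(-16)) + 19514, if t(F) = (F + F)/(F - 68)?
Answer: 19530 + 10*I*√15 ≈ 19530.0 + 38.73*I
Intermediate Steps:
t(F) = 2*F/(-68 + F) (t(F) = (2*F)/(-68 + F) = 2*F/(-68 + F))
(√(-1500 + t(5*0)) + z(-16)) + 19514 = (√(-1500 + 2*(5*0)/(-68 + 5*0)) - 1*(-16)) + 19514 = (√(-1500 + 2*0/(-68 + 0)) + 16) + 19514 = (√(-1500 + 2*0/(-68)) + 16) + 19514 = (√(-1500 + 2*0*(-1/68)) + 16) + 19514 = (√(-1500 + 0) + 16) + 19514 = (√(-1500) + 16) + 19514 = (10*I*√15 + 16) + 19514 = (16 + 10*I*√15) + 19514 = 19530 + 10*I*√15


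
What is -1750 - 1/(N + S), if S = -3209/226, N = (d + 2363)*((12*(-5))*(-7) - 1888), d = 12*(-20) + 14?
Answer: -1240734993524/708991425 ≈ -1750.0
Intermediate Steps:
d = -226 (d = -240 + 14 = -226)
N = -3137116 (N = (-226 + 2363)*((12*(-5))*(-7) - 1888) = 2137*(-60*(-7) - 1888) = 2137*(420 - 1888) = 2137*(-1468) = -3137116)
S = -3209/226 (S = -3209*1/226 = -3209/226 ≈ -14.199)
-1750 - 1/(N + S) = -1750 - 1/(-3137116 - 3209/226) = -1750 - 1/(-708991425/226) = -1750 - 1*(-226/708991425) = -1750 + 226/708991425 = -1240734993524/708991425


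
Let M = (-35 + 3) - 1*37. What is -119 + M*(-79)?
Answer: 5332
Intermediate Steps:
M = -69 (M = -32 - 37 = -69)
-119 + M*(-79) = -119 - 69*(-79) = -119 + 5451 = 5332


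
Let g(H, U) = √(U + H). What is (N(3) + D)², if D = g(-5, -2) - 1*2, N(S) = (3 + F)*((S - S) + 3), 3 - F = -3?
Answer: (25 + I*√7)² ≈ 618.0 + 132.29*I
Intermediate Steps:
F = 6 (F = 3 - 1*(-3) = 3 + 3 = 6)
g(H, U) = √(H + U)
N(S) = 27 (N(S) = (3 + 6)*((S - S) + 3) = 9*(0 + 3) = 9*3 = 27)
D = -2 + I*√7 (D = √(-5 - 2) - 1*2 = √(-7) - 2 = I*√7 - 2 = -2 + I*√7 ≈ -2.0 + 2.6458*I)
(N(3) + D)² = (27 + (-2 + I*√7))² = (25 + I*√7)²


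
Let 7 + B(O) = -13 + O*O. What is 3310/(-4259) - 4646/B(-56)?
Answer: -15050637/6635522 ≈ -2.2682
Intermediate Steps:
B(O) = -20 + O² (B(O) = -7 + (-13 + O*O) = -7 + (-13 + O²) = -20 + O²)
3310/(-4259) - 4646/B(-56) = 3310/(-4259) - 4646/(-20 + (-56)²) = 3310*(-1/4259) - 4646/(-20 + 3136) = -3310/4259 - 4646/3116 = -3310/4259 - 4646*1/3116 = -3310/4259 - 2323/1558 = -15050637/6635522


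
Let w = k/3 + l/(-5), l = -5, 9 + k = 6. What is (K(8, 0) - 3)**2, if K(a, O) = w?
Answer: 9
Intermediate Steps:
k = -3 (k = -9 + 6 = -3)
w = 0 (w = -3/3 - 5/(-5) = -3*1/3 - 5*(-1/5) = -1 + 1 = 0)
K(a, O) = 0
(K(8, 0) - 3)**2 = (0 - 3)**2 = (-3)**2 = 9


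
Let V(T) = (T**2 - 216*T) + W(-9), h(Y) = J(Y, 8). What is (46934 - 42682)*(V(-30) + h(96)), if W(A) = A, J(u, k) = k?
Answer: 31375508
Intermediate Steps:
h(Y) = 8
V(T) = -9 + T**2 - 216*T (V(T) = (T**2 - 216*T) - 9 = -9 + T**2 - 216*T)
(46934 - 42682)*(V(-30) + h(96)) = (46934 - 42682)*((-9 + (-30)**2 - 216*(-30)) + 8) = 4252*((-9 + 900 + 6480) + 8) = 4252*(7371 + 8) = 4252*7379 = 31375508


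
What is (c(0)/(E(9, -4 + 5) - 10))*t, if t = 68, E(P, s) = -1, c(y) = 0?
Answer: 0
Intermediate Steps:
(c(0)/(E(9, -4 + 5) - 10))*t = (0/(-1 - 10))*68 = (0/(-11))*68 = -1/11*0*68 = 0*68 = 0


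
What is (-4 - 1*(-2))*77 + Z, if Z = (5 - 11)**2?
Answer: -118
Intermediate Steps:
Z = 36 (Z = (-6)**2 = 36)
(-4 - 1*(-2))*77 + Z = (-4 - 1*(-2))*77 + 36 = (-4 + 2)*77 + 36 = -2*77 + 36 = -154 + 36 = -118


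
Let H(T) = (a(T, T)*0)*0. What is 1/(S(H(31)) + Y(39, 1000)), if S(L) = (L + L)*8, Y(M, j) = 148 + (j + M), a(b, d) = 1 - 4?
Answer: 1/1187 ≈ 0.00084246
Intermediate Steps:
a(b, d) = -3
Y(M, j) = 148 + M + j (Y(M, j) = 148 + (M + j) = 148 + M + j)
H(T) = 0 (H(T) = -3*0*0 = 0*0 = 0)
S(L) = 16*L (S(L) = (2*L)*8 = 16*L)
1/(S(H(31)) + Y(39, 1000)) = 1/(16*0 + (148 + 39 + 1000)) = 1/(0 + 1187) = 1/1187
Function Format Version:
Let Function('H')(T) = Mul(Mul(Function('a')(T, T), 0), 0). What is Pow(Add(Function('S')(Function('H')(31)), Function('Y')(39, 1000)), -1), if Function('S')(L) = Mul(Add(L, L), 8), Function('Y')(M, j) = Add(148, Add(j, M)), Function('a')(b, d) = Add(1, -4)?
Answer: Rational(1, 1187) ≈ 0.00084246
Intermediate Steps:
Function('a')(b, d) = -3
Function('Y')(M, j) = Add(148, M, j) (Function('Y')(M, j) = Add(148, Add(M, j)) = Add(148, M, j))
Function('H')(T) = 0 (Function('H')(T) = Mul(Mul(-3, 0), 0) = Mul(0, 0) = 0)
Function('S')(L) = Mul(16, L) (Function('S')(L) = Mul(Mul(2, L), 8) = Mul(16, L))
Pow(Add(Function('S')(Function('H')(31)), Function('Y')(39, 1000)), -1) = Pow(Add(Mul(16, 0), Add(148, 39, 1000)), -1) = Pow(Add(0, 1187), -1) = Pow(1187, -1) = Rational(1, 1187)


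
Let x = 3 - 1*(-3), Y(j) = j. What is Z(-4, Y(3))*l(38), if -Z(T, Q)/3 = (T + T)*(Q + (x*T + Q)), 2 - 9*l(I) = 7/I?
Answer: -1656/19 ≈ -87.158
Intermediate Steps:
x = 6 (x = 3 + 3 = 6)
l(I) = 2/9 - 7/(9*I)
Z(T, Q) = -6*T*(2*Q + 6*T) (Z(T, Q) = -3*(T + T)*(Q + (6*T + Q)) = -3*2*T*(Q + (Q + 6*T)) = -3*2*T*(2*Q + 6*T) = -6*T*(2*Q + 6*T))
Z(-4, Y(3))*l(38) = (-12*(-4)*(3 + 3*(-4)))*((⅑)*(-7 + 2*38)/38) = (-12*(-4)*(3 - 12))*((⅑)*(1/38)*(-7 + 76)) = (-12*(-4)*(-9))*((⅑)*(1/38)*69) = -432*23/114 = -1656/19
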